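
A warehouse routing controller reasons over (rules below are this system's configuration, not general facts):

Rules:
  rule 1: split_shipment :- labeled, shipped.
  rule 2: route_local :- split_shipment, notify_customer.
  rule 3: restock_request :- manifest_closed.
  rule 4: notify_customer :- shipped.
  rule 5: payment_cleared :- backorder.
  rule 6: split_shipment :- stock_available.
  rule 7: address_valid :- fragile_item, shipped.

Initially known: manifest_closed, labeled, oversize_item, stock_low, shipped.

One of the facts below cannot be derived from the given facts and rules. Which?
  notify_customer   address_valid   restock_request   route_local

address_valid

Round 1: rule 1 [split_shipment :- labeled, shipped.]; rule 3 [restock_request :- manifest_closed.]; rule 4 [notify_customer :- shipped.]. Adds split_shipment, restock_request, notify_customer.
Round 2: rule 2 [route_local :- split_shipment, notify_customer.]. Adds route_local.
Derived: restock_request (round 1), notify_customer (round 1), route_local (round 2). address_valid never appears in any round.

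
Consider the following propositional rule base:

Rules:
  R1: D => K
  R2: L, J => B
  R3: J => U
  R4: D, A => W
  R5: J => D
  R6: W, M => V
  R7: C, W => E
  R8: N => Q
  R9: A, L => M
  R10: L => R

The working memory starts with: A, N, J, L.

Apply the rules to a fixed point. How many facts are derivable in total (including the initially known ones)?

13

[1] R2 [L, J => B]; R3 [J => U]; R5 [J => D]; R8 [N => Q]; R9 [A, L => M]; R10 [L => R]. ⇒ new: B, U, D, Q, M, R.
[2] R1 [D => K]; R4 [D, A => W]. ⇒ new: K, W.
[3] R6 [W, M => V]. ⇒ new: V.
Closure: {A, B, D, J, K, L, M, N, Q, R, U, V, W} — 13 facts.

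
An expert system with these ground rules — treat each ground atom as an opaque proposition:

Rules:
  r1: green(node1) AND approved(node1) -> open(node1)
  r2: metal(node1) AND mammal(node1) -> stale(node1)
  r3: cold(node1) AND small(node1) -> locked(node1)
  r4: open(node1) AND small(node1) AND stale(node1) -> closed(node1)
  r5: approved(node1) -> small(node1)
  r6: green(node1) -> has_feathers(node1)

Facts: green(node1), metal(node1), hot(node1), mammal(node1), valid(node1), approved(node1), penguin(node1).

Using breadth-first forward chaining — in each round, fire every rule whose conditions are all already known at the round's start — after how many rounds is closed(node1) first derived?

2

Round 1: r1 [green(node1) AND approved(node1) -> open(node1)]; r2 [metal(node1) AND mammal(node1) -> stale(node1)]; r5 [approved(node1) -> small(node1)]; r6 [green(node1) -> has_feathers(node1)]. New: open(node1), stale(node1), small(node1), has_feathers(node1).
Round 2: r4 [open(node1) AND small(node1) AND stale(node1) -> closed(node1)]. New: closed(node1).
closed(node1) first appears in round 2.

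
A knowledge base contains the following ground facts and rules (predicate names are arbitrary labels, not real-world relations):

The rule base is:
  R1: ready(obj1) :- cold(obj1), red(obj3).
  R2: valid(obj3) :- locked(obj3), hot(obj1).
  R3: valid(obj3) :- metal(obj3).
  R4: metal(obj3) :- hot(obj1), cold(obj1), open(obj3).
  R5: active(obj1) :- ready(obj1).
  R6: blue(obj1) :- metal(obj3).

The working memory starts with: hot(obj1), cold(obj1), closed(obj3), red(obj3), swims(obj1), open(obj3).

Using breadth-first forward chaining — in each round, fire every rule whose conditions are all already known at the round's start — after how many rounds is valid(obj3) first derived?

2

Round 1 fires R1, R4, giving ready(obj1), metal(obj3).
Round 2 fires R3, R5, R6, giving valid(obj3), active(obj1), blue(obj1).
valid(obj3) first appears in round 2.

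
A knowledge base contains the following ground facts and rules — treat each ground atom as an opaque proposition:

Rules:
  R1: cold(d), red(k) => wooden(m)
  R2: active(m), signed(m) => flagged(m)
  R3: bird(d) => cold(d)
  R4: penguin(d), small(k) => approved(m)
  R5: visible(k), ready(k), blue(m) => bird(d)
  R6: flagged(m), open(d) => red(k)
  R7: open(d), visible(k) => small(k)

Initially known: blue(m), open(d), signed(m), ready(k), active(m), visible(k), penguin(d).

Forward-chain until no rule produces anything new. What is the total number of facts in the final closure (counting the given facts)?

Round 1 fires R2, R5, R7, giving flagged(m), bird(d), small(k).
Round 2 fires R3, R4, R6, giving cold(d), approved(m), red(k).
Round 3 fires R1, giving wooden(m).
Closure: {active(m), approved(m), bird(d), blue(m), cold(d), flagged(m), open(d), penguin(d), ready(k), red(k), signed(m), small(k), visible(k), wooden(m)} — 14 facts.

14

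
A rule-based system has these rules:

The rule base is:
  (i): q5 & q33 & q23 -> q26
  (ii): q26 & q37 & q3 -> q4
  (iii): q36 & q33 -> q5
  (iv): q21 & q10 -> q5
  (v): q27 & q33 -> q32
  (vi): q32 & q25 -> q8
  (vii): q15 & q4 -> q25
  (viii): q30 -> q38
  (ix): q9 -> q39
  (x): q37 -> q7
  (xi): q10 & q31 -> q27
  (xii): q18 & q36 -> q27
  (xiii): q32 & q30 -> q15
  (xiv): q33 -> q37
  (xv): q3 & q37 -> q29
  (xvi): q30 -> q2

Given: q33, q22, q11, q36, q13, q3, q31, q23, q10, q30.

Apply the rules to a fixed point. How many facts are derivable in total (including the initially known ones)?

23

Round 1: (iii) [q36 & q33 -> q5]; (viii) [q30 -> q38]; (xi) [q10 & q31 -> q27]; (xiv) [q33 -> q37]; (xvi) [q30 -> q2]. Adds q5, q38, q27, q37, q2.
Round 2: (i) [q5 & q33 & q23 -> q26]; (v) [q27 & q33 -> q32]; (x) [q37 -> q7]; (xv) [q3 & q37 -> q29]. Adds q26, q32, q7, q29.
Round 3: (ii) [q26 & q37 & q3 -> q4]; (xiii) [q32 & q30 -> q15]. Adds q4, q15.
Round 4: (vii) [q15 & q4 -> q25]. Adds q25.
Round 5: (vi) [q32 & q25 -> q8]. Adds q8.
Closure: {q10, q11, q13, q15, q2, q22, q23, q25, q26, q27, q29, q3, q30, q31, q32, q33, q36, q37, q38, q4, q5, q7, q8} — 23 facts.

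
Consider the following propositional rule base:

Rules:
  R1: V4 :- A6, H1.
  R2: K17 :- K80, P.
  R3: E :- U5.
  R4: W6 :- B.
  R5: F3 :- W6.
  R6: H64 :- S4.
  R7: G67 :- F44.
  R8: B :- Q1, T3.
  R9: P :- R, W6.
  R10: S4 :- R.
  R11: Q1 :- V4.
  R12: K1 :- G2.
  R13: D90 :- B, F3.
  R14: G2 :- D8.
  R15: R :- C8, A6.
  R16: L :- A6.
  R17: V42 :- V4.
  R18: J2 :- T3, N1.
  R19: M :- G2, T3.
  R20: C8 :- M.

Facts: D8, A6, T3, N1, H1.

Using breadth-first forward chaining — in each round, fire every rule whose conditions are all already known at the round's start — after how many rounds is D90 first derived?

6

Round 1: R1 [V4 :- A6, H1.]; R14 [G2 :- D8.]; R16 [L :- A6.]; R18 [J2 :- T3, N1.]. New: V4, G2, L, J2.
Round 2: R11 [Q1 :- V4.]; R12 [K1 :- G2.]; R17 [V42 :- V4.]; R19 [M :- G2, T3.]. New: Q1, K1, V42, M.
Round 3: R8 [B :- Q1, T3.]; R20 [C8 :- M.]. New: B, C8.
Round 4: R4 [W6 :- B.]; R15 [R :- C8, A6.]. New: W6, R.
Round 5: R5 [F3 :- W6.]; R9 [P :- R, W6.]; R10 [S4 :- R.]. New: F3, P, S4.
Round 6: R6 [H64 :- S4.]; R13 [D90 :- B, F3.]. New: H64, D90.
D90 first appears in round 6.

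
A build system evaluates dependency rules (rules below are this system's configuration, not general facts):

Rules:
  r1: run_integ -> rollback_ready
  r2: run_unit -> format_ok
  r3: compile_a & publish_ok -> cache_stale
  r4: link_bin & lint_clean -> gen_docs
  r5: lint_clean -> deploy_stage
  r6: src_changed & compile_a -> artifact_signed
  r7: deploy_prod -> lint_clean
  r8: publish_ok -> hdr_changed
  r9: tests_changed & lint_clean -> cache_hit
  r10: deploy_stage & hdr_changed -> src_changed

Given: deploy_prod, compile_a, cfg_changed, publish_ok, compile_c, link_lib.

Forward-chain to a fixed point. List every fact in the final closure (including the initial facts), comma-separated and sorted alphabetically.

Round 1 — r3, r7, r8, derive cache_stale, lint_clean, hdr_changed.
Round 2 — r5, derive deploy_stage.
Round 3 — r10, derive src_changed.
Round 4 — r6, derive artifact_signed.

artifact_signed, cache_stale, cfg_changed, compile_a, compile_c, deploy_prod, deploy_stage, hdr_changed, link_lib, lint_clean, publish_ok, src_changed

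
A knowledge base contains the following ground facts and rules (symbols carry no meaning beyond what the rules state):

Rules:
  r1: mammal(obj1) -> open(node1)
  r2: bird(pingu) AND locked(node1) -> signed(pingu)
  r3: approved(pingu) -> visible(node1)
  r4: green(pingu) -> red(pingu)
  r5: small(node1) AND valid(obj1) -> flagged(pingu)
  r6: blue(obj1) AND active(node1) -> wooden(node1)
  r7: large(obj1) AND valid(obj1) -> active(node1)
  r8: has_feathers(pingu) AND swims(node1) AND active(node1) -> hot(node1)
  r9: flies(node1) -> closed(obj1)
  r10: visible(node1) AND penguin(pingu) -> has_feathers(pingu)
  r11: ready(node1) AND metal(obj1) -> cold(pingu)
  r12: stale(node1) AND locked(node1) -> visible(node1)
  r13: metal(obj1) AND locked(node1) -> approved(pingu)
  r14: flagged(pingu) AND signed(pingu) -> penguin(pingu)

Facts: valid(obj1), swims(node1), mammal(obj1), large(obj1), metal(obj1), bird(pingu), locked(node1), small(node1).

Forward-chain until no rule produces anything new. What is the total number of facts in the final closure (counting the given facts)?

17

Round 1 — r1, r2, r5, r7, r13, derive open(node1), signed(pingu), flagged(pingu), active(node1), approved(pingu).
Round 2 — r3, r14, derive visible(node1), penguin(pingu).
Round 3 — r10, derive has_feathers(pingu).
Round 4 — r8, derive hot(node1).
Closure: {active(node1), approved(pingu), bird(pingu), flagged(pingu), has_feathers(pingu), hot(node1), large(obj1), locked(node1), mammal(obj1), metal(obj1), open(node1), penguin(pingu), signed(pingu), small(node1), swims(node1), valid(obj1), visible(node1)} — 17 facts.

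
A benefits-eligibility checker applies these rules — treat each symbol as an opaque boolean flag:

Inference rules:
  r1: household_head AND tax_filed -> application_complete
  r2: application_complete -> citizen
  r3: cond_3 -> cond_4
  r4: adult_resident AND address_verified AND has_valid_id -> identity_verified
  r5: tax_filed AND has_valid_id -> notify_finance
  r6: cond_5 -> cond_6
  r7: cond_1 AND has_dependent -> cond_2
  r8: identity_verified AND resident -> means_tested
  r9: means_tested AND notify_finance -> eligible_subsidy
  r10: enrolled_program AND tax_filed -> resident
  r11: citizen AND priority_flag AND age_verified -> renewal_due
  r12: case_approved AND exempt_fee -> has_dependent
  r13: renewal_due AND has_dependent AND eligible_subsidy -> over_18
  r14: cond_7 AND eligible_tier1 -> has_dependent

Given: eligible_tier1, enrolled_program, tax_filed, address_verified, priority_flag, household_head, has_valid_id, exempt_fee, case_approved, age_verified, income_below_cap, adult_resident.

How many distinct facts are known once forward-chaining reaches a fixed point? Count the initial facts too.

22

[1] r1 [household_head AND tax_filed -> application_complete]; r4 [adult_resident AND address_verified AND has_valid_id -> identity_verified]; r5 [tax_filed AND has_valid_id -> notify_finance]; r10 [enrolled_program AND tax_filed -> resident]; r12 [case_approved AND exempt_fee -> has_dependent]. ⇒ new: application_complete, identity_verified, notify_finance, resident, has_dependent.
[2] r2 [application_complete -> citizen]; r8 [identity_verified AND resident -> means_tested]. ⇒ new: citizen, means_tested.
[3] r9 [means_tested AND notify_finance -> eligible_subsidy]; r11 [citizen AND priority_flag AND age_verified -> renewal_due]. ⇒ new: eligible_subsidy, renewal_due.
[4] r13 [renewal_due AND has_dependent AND eligible_subsidy -> over_18]. ⇒ new: over_18.
Closure: {address_verified, adult_resident, age_verified, application_complete, case_approved, citizen, eligible_subsidy, eligible_tier1, enrolled_program, exempt_fee, has_dependent, has_valid_id, household_head, identity_verified, income_below_cap, means_tested, notify_finance, over_18, priority_flag, renewal_due, resident, tax_filed} — 22 facts.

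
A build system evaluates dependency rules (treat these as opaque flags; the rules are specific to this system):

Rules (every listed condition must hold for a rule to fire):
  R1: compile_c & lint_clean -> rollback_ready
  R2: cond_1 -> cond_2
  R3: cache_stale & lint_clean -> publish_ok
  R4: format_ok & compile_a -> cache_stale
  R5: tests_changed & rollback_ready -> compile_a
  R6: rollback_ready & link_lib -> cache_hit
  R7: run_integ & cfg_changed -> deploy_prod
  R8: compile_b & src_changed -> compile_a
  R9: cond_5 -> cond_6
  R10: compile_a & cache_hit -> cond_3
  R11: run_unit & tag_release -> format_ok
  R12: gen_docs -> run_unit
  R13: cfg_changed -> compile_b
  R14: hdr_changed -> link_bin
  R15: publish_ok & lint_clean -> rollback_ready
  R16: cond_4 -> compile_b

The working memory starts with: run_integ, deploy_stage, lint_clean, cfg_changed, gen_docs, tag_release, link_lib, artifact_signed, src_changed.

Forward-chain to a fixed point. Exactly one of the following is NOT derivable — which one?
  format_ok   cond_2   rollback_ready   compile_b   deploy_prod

Round 1: R7 [run_integ & cfg_changed -> deploy_prod]; R12 [gen_docs -> run_unit]; R13 [cfg_changed -> compile_b]. New: deploy_prod, run_unit, compile_b.
Round 2: R8 [compile_b & src_changed -> compile_a]; R11 [run_unit & tag_release -> format_ok]. New: compile_a, format_ok.
Round 3: R4 [format_ok & compile_a -> cache_stale]. New: cache_stale.
Round 4: R3 [cache_stale & lint_clean -> publish_ok]. New: publish_ok.
Round 5: R15 [publish_ok & lint_clean -> rollback_ready]. New: rollback_ready.
Round 6: R6 [rollback_ready & link_lib -> cache_hit]. New: cache_hit.
Round 7: R10 [compile_a & cache_hit -> cond_3]. New: cond_3.
Derived: deploy_prod (round 1), rollback_ready (round 5), compile_b (round 1), format_ok (round 2). cond_2 never appears in any round.

cond_2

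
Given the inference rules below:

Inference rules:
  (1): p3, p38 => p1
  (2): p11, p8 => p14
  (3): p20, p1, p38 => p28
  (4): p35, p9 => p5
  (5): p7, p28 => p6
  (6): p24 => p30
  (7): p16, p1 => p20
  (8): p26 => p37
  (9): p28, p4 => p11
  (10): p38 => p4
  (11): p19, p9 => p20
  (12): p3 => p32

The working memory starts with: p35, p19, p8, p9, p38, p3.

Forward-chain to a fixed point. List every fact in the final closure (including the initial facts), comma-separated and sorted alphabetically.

Round 1 fires (1), (4), (10), (11), (12), giving p1, p5, p4, p20, p32.
Round 2 fires (3), giving p28.
Round 3 fires (9), giving p11.
Round 4 fires (2), giving p14.

p1, p11, p14, p19, p20, p28, p3, p32, p35, p38, p4, p5, p8, p9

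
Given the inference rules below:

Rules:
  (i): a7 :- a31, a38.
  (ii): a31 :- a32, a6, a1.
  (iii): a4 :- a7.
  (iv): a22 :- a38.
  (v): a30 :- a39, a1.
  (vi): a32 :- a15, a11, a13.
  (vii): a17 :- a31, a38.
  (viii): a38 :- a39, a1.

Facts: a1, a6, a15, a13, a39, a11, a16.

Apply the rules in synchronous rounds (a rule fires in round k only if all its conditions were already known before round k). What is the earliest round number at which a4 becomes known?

Round 1: (v) [a30 :- a39, a1.]; (vi) [a32 :- a15, a11, a13.]; (viii) [a38 :- a39, a1.]. Adds a30, a32, a38.
Round 2: (ii) [a31 :- a32, a6, a1.]; (iv) [a22 :- a38.]. Adds a31, a22.
Round 3: (i) [a7 :- a31, a38.]; (vii) [a17 :- a31, a38.]. Adds a7, a17.
Round 4: (iii) [a4 :- a7.]. Adds a4.
a4 first appears in round 4.

4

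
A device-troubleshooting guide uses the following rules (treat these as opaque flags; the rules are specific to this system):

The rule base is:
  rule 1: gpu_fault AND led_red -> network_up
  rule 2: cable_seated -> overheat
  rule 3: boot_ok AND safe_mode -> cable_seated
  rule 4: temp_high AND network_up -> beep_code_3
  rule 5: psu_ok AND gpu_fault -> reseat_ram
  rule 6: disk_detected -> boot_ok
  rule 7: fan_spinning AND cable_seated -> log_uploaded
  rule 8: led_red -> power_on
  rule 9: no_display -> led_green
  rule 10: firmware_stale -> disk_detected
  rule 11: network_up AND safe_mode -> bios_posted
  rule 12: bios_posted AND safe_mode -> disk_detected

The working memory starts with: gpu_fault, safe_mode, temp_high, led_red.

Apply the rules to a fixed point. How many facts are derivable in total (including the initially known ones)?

Round 1: rule 1 [gpu_fault AND led_red -> network_up]; rule 8 [led_red -> power_on]. Adds network_up, power_on.
Round 2: rule 4 [temp_high AND network_up -> beep_code_3]; rule 11 [network_up AND safe_mode -> bios_posted]. Adds beep_code_3, bios_posted.
Round 3: rule 12 [bios_posted AND safe_mode -> disk_detected]. Adds disk_detected.
Round 4: rule 6 [disk_detected -> boot_ok]. Adds boot_ok.
Round 5: rule 3 [boot_ok AND safe_mode -> cable_seated]. Adds cable_seated.
Round 6: rule 2 [cable_seated -> overheat]. Adds overheat.
Closure: {beep_code_3, bios_posted, boot_ok, cable_seated, disk_detected, gpu_fault, led_red, network_up, overheat, power_on, safe_mode, temp_high} — 12 facts.

12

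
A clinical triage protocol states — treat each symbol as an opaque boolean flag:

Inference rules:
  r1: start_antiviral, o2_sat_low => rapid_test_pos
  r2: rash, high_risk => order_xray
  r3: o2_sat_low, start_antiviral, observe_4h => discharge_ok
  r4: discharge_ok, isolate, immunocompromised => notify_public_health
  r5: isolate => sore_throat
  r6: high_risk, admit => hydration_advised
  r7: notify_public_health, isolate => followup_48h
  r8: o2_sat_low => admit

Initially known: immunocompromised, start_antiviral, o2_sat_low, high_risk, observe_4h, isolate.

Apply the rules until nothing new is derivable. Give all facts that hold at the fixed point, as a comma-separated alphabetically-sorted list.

Round 1 fires r1, r3, r5, r8, giving rapid_test_pos, discharge_ok, sore_throat, admit.
Round 2 fires r4, r6, giving notify_public_health, hydration_advised.
Round 3 fires r7, giving followup_48h.

admit, discharge_ok, followup_48h, high_risk, hydration_advised, immunocompromised, isolate, notify_public_health, o2_sat_low, observe_4h, rapid_test_pos, sore_throat, start_antiviral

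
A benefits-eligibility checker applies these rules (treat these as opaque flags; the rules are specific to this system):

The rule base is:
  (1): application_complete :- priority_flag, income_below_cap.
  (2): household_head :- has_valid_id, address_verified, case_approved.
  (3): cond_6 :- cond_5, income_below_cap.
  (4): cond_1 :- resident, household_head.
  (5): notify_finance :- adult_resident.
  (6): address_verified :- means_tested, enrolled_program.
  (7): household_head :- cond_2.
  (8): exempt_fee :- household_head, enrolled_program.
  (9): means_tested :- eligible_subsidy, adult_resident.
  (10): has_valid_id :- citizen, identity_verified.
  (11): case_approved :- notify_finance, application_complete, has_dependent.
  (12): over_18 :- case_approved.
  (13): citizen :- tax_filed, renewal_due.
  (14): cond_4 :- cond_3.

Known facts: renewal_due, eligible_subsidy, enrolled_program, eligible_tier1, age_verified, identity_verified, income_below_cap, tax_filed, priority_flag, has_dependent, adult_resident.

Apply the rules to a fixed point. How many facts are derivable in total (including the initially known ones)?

Round 1 — (1), (5), (9), (13), derive application_complete, notify_finance, means_tested, citizen.
Round 2 — (6), (10), (11), derive address_verified, has_valid_id, case_approved.
Round 3 — (2), (12), derive household_head, over_18.
Round 4 — (8), derive exempt_fee.
Closure: {address_verified, adult_resident, age_verified, application_complete, case_approved, citizen, eligible_subsidy, eligible_tier1, enrolled_program, exempt_fee, has_dependent, has_valid_id, household_head, identity_verified, income_below_cap, means_tested, notify_finance, over_18, priority_flag, renewal_due, tax_filed} — 21 facts.

21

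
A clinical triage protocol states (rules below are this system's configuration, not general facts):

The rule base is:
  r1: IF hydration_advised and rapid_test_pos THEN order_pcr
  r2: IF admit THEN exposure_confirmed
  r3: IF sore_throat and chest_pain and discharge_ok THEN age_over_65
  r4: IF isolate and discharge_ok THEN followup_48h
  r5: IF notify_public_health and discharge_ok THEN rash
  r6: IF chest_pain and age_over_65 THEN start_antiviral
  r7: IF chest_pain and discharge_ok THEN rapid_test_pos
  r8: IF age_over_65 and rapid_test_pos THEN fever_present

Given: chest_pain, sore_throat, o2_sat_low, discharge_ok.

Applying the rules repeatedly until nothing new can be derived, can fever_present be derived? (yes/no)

Round 1: r3 [IF sore_throat and chest_pain and discharge_ok THEN age_over_65]; r7 [IF chest_pain and discharge_ok THEN rapid_test_pos]. Adds age_over_65, rapid_test_pos.
Round 2: r6 [IF chest_pain and age_over_65 THEN start_antiviral]; r8 [IF age_over_65 and rapid_test_pos THEN fever_present]. Adds start_antiviral, fever_present.
fever_present appears in round 2, so it is derivable.

yes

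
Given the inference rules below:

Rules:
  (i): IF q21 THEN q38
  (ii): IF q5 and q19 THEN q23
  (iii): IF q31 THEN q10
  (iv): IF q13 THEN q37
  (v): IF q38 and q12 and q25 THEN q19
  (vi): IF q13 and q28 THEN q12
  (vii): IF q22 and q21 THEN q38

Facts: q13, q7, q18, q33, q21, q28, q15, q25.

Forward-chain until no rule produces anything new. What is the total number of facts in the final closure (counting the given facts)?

12

Round 1: (i) [IF q21 THEN q38]; (iv) [IF q13 THEN q37]; (vi) [IF q13 and q28 THEN q12]. Adds q38, q37, q12.
Round 2: (v) [IF q38 and q12 and q25 THEN q19]. Adds q19.
Closure: {q12, q13, q15, q18, q19, q21, q25, q28, q33, q37, q38, q7} — 12 facts.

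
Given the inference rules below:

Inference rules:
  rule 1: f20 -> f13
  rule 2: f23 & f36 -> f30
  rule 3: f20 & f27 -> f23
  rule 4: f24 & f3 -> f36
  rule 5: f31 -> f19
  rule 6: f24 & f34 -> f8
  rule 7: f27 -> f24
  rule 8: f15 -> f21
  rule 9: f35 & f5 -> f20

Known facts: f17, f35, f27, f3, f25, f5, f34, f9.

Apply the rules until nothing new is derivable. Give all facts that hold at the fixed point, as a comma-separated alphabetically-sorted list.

f13, f17, f20, f23, f24, f25, f27, f3, f30, f34, f35, f36, f5, f8, f9

[1] rule 7 [f27 -> f24]; rule 9 [f35 & f5 -> f20]. ⇒ new: f24, f20.
[2] rule 1 [f20 -> f13]; rule 3 [f20 & f27 -> f23]; rule 4 [f24 & f3 -> f36]; rule 6 [f24 & f34 -> f8]. ⇒ new: f13, f23, f36, f8.
[3] rule 2 [f23 & f36 -> f30]. ⇒ new: f30.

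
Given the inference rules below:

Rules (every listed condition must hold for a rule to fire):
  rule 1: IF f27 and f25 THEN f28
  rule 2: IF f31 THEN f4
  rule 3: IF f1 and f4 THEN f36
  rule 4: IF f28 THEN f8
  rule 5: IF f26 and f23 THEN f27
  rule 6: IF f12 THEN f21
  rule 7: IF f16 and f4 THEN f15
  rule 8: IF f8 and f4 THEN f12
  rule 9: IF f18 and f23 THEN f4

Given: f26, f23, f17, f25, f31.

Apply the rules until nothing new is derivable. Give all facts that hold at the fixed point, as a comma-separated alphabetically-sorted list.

Round 1 fires rule 2, rule 5, giving f4, f27.
Round 2 fires rule 1, giving f28.
Round 3 fires rule 4, giving f8.
Round 4 fires rule 8, giving f12.
Round 5 fires rule 6, giving f21.

f12, f17, f21, f23, f25, f26, f27, f28, f31, f4, f8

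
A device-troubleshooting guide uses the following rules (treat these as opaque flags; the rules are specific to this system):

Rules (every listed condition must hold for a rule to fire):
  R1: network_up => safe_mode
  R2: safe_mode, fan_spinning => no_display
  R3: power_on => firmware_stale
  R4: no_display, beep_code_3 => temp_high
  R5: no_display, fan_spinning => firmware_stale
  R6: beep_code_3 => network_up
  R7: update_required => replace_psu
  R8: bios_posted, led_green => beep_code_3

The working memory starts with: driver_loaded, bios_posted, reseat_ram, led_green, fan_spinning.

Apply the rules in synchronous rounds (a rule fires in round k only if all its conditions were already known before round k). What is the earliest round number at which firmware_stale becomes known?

Round 1 — R8, derive beep_code_3.
Round 2 — R6, derive network_up.
Round 3 — R1, derive safe_mode.
Round 4 — R2, derive no_display.
Round 5 — R4, R5, derive temp_high, firmware_stale.
firmware_stale first appears in round 5.

5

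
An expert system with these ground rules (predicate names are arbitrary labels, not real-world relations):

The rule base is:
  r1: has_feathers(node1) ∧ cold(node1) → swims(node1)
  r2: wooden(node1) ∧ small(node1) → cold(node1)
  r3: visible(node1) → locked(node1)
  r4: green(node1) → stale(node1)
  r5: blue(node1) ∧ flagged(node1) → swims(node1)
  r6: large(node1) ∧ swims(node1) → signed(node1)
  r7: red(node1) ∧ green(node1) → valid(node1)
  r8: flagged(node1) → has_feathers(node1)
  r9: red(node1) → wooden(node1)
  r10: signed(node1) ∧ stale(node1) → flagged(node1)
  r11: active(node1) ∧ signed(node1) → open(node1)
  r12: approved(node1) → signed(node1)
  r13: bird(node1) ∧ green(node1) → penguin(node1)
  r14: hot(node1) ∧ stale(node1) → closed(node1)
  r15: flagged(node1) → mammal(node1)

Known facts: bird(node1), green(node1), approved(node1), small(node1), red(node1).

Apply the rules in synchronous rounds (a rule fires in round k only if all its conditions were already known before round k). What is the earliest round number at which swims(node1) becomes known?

[1] r4 [green(node1) → stale(node1)]; r7 [red(node1) ∧ green(node1) → valid(node1)]; r9 [red(node1) → wooden(node1)]; r12 [approved(node1) → signed(node1)]; r13 [bird(node1) ∧ green(node1) → penguin(node1)]. ⇒ new: stale(node1), valid(node1), wooden(node1), signed(node1), penguin(node1).
[2] r2 [wooden(node1) ∧ small(node1) → cold(node1)]; r10 [signed(node1) ∧ stale(node1) → flagged(node1)]. ⇒ new: cold(node1), flagged(node1).
[3] r8 [flagged(node1) → has_feathers(node1)]; r15 [flagged(node1) → mammal(node1)]. ⇒ new: has_feathers(node1), mammal(node1).
[4] r1 [has_feathers(node1) ∧ cold(node1) → swims(node1)]. ⇒ new: swims(node1).
swims(node1) first appears in round 4.

4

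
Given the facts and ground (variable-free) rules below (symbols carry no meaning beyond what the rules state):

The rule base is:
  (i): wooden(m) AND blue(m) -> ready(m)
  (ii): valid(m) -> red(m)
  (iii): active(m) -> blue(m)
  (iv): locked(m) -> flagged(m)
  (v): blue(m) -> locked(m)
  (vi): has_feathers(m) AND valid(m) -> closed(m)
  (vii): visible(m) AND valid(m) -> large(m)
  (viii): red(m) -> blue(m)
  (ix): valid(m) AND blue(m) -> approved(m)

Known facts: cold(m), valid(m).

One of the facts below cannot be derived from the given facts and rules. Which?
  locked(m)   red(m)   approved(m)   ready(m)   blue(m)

ready(m)

Round 1: (ii) [valid(m) -> red(m)]. New: red(m).
Round 2: (viii) [red(m) -> blue(m)]. New: blue(m).
Round 3: (v) [blue(m) -> locked(m)]; (ix) [valid(m) AND blue(m) -> approved(m)]. New: locked(m), approved(m).
Round 4: (iv) [locked(m) -> flagged(m)]. New: flagged(m).
Derived: blue(m) (round 2), locked(m) (round 3), red(m) (round 1), approved(m) (round 3). ready(m) never appears in any round.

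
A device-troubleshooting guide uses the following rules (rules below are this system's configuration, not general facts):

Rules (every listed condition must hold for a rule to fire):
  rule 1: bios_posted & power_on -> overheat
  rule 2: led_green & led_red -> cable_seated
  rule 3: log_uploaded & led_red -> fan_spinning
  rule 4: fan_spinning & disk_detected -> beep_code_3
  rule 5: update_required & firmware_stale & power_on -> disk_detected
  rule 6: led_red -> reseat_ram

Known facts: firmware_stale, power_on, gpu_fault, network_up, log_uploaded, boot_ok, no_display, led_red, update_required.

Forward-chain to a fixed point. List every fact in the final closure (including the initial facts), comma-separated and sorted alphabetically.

beep_code_3, boot_ok, disk_detected, fan_spinning, firmware_stale, gpu_fault, led_red, log_uploaded, network_up, no_display, power_on, reseat_ram, update_required

Round 1 — rule 3, rule 5, rule 6, derive fan_spinning, disk_detected, reseat_ram.
Round 2 — rule 4, derive beep_code_3.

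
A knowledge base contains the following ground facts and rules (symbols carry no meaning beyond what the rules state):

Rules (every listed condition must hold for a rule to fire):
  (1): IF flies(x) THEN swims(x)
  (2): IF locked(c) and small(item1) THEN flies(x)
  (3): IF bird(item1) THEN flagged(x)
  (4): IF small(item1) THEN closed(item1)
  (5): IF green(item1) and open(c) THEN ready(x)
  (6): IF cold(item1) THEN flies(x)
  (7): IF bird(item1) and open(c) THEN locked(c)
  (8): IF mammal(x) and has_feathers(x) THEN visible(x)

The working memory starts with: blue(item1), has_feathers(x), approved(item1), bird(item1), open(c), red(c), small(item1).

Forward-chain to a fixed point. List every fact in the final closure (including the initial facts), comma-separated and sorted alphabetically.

[1] (3) [IF bird(item1) THEN flagged(x)]; (4) [IF small(item1) THEN closed(item1)]; (7) [IF bird(item1) and open(c) THEN locked(c)]. ⇒ new: flagged(x), closed(item1), locked(c).
[2] (2) [IF locked(c) and small(item1) THEN flies(x)]. ⇒ new: flies(x).
[3] (1) [IF flies(x) THEN swims(x)]. ⇒ new: swims(x).

approved(item1), bird(item1), blue(item1), closed(item1), flagged(x), flies(x), has_feathers(x), locked(c), open(c), red(c), small(item1), swims(x)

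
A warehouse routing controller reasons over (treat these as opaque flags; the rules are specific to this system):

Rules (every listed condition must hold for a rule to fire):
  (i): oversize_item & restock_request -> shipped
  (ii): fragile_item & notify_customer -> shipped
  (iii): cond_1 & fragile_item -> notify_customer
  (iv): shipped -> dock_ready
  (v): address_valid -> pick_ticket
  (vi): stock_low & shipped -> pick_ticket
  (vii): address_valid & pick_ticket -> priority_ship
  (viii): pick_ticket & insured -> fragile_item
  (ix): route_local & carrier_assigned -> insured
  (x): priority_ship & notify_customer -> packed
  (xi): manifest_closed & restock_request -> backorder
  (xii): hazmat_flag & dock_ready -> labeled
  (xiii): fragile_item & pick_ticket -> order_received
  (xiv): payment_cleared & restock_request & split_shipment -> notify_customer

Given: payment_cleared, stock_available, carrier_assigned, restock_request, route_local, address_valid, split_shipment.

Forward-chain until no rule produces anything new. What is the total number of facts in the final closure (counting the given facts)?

16

[1] (v) [address_valid -> pick_ticket]; (ix) [route_local & carrier_assigned -> insured]; (xiv) [payment_cleared & restock_request & split_shipment -> notify_customer]. ⇒ new: pick_ticket, insured, notify_customer.
[2] (vii) [address_valid & pick_ticket -> priority_ship]; (viii) [pick_ticket & insured -> fragile_item]. ⇒ new: priority_ship, fragile_item.
[3] (ii) [fragile_item & notify_customer -> shipped]; (x) [priority_ship & notify_customer -> packed]; (xiii) [fragile_item & pick_ticket -> order_received]. ⇒ new: shipped, packed, order_received.
[4] (iv) [shipped -> dock_ready]. ⇒ new: dock_ready.
Closure: {address_valid, carrier_assigned, dock_ready, fragile_item, insured, notify_customer, order_received, packed, payment_cleared, pick_ticket, priority_ship, restock_request, route_local, shipped, split_shipment, stock_available} — 16 facts.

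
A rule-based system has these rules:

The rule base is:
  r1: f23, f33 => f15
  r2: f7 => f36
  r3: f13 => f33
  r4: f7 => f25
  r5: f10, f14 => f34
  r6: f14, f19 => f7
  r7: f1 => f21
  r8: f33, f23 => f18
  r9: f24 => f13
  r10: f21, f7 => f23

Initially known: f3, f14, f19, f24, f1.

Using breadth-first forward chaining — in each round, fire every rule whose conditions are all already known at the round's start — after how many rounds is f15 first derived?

Round 1: r6 [f14, f19 => f7]; r7 [f1 => f21]; r9 [f24 => f13]. Adds f7, f21, f13.
Round 2: r2 [f7 => f36]; r3 [f13 => f33]; r4 [f7 => f25]; r10 [f21, f7 => f23]. Adds f36, f33, f25, f23.
Round 3: r1 [f23, f33 => f15]; r8 [f33, f23 => f18]. Adds f15, f18.
f15 first appears in round 3.

3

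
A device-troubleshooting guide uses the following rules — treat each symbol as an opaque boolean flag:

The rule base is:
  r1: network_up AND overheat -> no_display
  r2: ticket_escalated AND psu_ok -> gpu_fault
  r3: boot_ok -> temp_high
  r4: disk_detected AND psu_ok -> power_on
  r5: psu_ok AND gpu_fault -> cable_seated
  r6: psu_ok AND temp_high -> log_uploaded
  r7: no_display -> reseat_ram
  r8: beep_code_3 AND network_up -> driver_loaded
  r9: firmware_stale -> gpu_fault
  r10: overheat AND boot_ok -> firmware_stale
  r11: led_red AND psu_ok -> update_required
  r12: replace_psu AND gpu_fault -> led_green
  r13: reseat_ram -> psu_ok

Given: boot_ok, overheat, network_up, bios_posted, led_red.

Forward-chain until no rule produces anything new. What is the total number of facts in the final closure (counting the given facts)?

Round 1 fires r1, r3, r10, giving no_display, temp_high, firmware_stale.
Round 2 fires r7, r9, giving reseat_ram, gpu_fault.
Round 3 fires r13, giving psu_ok.
Round 4 fires r5, r6, r11, giving cable_seated, log_uploaded, update_required.
Closure: {bios_posted, boot_ok, cable_seated, firmware_stale, gpu_fault, led_red, log_uploaded, network_up, no_display, overheat, psu_ok, reseat_ram, temp_high, update_required} — 14 facts.

14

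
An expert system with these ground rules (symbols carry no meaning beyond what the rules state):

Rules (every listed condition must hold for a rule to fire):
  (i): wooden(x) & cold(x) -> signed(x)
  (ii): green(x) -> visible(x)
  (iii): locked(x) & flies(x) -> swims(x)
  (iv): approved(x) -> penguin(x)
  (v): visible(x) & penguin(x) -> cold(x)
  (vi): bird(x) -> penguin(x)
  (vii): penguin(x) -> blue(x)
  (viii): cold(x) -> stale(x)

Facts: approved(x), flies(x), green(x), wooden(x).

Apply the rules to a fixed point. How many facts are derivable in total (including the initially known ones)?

10

Round 1 — (ii), (iv), derive visible(x), penguin(x).
Round 2 — (v), (vii), derive cold(x), blue(x).
Round 3 — (i), (viii), derive signed(x), stale(x).
Closure: {approved(x), blue(x), cold(x), flies(x), green(x), penguin(x), signed(x), stale(x), visible(x), wooden(x)} — 10 facts.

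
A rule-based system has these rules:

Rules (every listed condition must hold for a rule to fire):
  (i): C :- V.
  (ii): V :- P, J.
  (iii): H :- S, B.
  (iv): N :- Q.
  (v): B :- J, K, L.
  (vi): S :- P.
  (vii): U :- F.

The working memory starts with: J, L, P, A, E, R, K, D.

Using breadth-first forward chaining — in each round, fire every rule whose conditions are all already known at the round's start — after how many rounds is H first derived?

Round 1 — (ii), (v), (vi), derive V, B, S.
Round 2 — (i), (iii), derive C, H.
H first appears in round 2.

2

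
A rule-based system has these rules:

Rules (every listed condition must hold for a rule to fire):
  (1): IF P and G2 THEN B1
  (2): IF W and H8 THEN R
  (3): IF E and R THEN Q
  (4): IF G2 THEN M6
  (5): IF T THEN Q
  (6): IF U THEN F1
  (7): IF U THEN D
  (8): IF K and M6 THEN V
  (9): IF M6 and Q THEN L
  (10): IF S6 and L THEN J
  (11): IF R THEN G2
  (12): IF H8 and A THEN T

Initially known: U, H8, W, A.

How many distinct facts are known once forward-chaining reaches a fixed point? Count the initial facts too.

Round 1: (2) [IF W and H8 THEN R]; (6) [IF U THEN F1]; (7) [IF U THEN D]; (12) [IF H8 and A THEN T]. Adds R, F1, D, T.
Round 2: (5) [IF T THEN Q]; (11) [IF R THEN G2]. Adds Q, G2.
Round 3: (4) [IF G2 THEN M6]. Adds M6.
Round 4: (9) [IF M6 and Q THEN L]. Adds L.
Closure: {A, D, F1, G2, H8, L, M6, Q, R, T, U, W} — 12 facts.

12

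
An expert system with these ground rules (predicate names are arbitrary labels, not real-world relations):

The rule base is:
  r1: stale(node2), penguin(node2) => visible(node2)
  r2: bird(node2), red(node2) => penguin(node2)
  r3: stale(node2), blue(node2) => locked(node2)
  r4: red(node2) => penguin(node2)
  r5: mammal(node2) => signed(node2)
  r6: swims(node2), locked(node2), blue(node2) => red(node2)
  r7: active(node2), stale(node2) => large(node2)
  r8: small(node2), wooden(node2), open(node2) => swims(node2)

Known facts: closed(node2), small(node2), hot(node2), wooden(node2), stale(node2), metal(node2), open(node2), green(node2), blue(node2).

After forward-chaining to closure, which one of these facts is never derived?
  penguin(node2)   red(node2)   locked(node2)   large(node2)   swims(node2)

large(node2)

Round 1: r3 [stale(node2), blue(node2) => locked(node2)]; r8 [small(node2), wooden(node2), open(node2) => swims(node2)]. Adds locked(node2), swims(node2).
Round 2: r6 [swims(node2), locked(node2), blue(node2) => red(node2)]. Adds red(node2).
Round 3: r4 [red(node2) => penguin(node2)]. Adds penguin(node2).
Round 4: r1 [stale(node2), penguin(node2) => visible(node2)]. Adds visible(node2).
Derived: swims(node2) (round 1), red(node2) (round 2), penguin(node2) (round 3), locked(node2) (round 1). large(node2) never appears in any round.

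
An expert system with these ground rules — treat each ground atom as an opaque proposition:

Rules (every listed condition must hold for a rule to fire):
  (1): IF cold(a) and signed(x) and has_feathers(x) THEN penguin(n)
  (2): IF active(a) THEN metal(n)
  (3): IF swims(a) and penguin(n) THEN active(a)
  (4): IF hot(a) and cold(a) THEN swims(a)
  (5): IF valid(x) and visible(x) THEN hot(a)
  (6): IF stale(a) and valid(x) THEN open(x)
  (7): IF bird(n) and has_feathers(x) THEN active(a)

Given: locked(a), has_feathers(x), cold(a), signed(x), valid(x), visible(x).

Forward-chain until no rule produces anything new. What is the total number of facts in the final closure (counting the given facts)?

[1] (1) [IF cold(a) and signed(x) and has_feathers(x) THEN penguin(n)]; (5) [IF valid(x) and visible(x) THEN hot(a)]. ⇒ new: penguin(n), hot(a).
[2] (4) [IF hot(a) and cold(a) THEN swims(a)]. ⇒ new: swims(a).
[3] (3) [IF swims(a) and penguin(n) THEN active(a)]. ⇒ new: active(a).
[4] (2) [IF active(a) THEN metal(n)]. ⇒ new: metal(n).
Closure: {active(a), cold(a), has_feathers(x), hot(a), locked(a), metal(n), penguin(n), signed(x), swims(a), valid(x), visible(x)} — 11 facts.

11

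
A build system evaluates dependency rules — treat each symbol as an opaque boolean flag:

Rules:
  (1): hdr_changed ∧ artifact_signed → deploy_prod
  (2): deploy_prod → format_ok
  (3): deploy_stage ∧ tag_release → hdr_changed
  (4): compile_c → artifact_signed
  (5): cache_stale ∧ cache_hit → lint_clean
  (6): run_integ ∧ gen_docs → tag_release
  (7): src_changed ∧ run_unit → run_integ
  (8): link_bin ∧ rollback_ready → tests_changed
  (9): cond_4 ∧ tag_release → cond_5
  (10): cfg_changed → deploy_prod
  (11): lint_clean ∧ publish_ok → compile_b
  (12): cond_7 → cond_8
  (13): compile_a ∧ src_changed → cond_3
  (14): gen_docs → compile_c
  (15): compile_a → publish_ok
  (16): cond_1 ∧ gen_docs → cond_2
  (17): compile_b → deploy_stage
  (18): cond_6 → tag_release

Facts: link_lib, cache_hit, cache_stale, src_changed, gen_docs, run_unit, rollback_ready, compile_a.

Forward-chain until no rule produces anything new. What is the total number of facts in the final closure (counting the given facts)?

20

Round 1: (5) [cache_stale ∧ cache_hit → lint_clean]; (7) [src_changed ∧ run_unit → run_integ]; (13) [compile_a ∧ src_changed → cond_3]; (14) [gen_docs → compile_c]; (15) [compile_a → publish_ok]. New: lint_clean, run_integ, cond_3, compile_c, publish_ok.
Round 2: (4) [compile_c → artifact_signed]; (6) [run_integ ∧ gen_docs → tag_release]; (11) [lint_clean ∧ publish_ok → compile_b]. New: artifact_signed, tag_release, compile_b.
Round 3: (17) [compile_b → deploy_stage]. New: deploy_stage.
Round 4: (3) [deploy_stage ∧ tag_release → hdr_changed]. New: hdr_changed.
Round 5: (1) [hdr_changed ∧ artifact_signed → deploy_prod]. New: deploy_prod.
Round 6: (2) [deploy_prod → format_ok]. New: format_ok.
Closure: {artifact_signed, cache_hit, cache_stale, compile_a, compile_b, compile_c, cond_3, deploy_prod, deploy_stage, format_ok, gen_docs, hdr_changed, link_lib, lint_clean, publish_ok, rollback_ready, run_integ, run_unit, src_changed, tag_release} — 20 facts.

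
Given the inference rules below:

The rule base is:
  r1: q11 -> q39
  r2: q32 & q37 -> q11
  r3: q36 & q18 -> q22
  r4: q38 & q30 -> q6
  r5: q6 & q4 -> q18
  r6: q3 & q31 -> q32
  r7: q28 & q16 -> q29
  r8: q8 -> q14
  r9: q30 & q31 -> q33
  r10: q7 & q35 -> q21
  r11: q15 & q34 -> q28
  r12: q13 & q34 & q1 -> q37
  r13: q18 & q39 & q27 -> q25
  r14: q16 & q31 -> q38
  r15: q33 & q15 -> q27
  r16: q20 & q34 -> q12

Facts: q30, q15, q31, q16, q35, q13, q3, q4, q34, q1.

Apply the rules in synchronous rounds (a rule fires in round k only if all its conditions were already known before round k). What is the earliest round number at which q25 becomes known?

4

Round 1 fires r6, r9, r11, r12, r14, giving q32, q33, q28, q37, q38.
Round 2 fires r2, r4, r7, r15, giving q11, q6, q29, q27.
Round 3 fires r1, r5, giving q39, q18.
Round 4 fires r13, giving q25.
q25 first appears in round 4.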